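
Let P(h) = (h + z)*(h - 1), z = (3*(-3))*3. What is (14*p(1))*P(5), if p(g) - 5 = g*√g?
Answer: -7392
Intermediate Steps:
z = -27 (z = -9*3 = -27)
p(g) = 5 + g^(3/2) (p(g) = 5 + g*√g = 5 + g^(3/2))
P(h) = (-1 + h)*(-27 + h) (P(h) = (h - 27)*(h - 1) = (-27 + h)*(-1 + h) = (-1 + h)*(-27 + h))
(14*p(1))*P(5) = (14*(5 + 1^(3/2)))*(27 + 5² - 28*5) = (14*(5 + 1))*(27 + 25 - 140) = (14*6)*(-88) = 84*(-88) = -7392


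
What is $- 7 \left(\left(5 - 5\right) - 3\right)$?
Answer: $21$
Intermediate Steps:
$- 7 \left(\left(5 - 5\right) - 3\right) = - 7 \left(0 - 3\right) = \left(-7\right) \left(-3\right) = 21$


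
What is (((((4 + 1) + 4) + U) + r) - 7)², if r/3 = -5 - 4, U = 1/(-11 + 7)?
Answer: 10201/16 ≈ 637.56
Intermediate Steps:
U = -¼ (U = 1/(-4) = -¼ ≈ -0.25000)
r = -27 (r = 3*(-5 - 4) = 3*(-9) = -27)
(((((4 + 1) + 4) + U) + r) - 7)² = (((((4 + 1) + 4) - ¼) - 27) - 7)² = ((((5 + 4) - ¼) - 27) - 7)² = (((9 - ¼) - 27) - 7)² = ((35/4 - 27) - 7)² = (-73/4 - 7)² = (-101/4)² = 10201/16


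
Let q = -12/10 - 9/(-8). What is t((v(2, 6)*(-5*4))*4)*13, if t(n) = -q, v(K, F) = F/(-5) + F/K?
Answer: 39/40 ≈ 0.97500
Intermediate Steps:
v(K, F) = -F/5 + F/K (v(K, F) = F*(-⅕) + F/K = -F/5 + F/K)
q = -3/40 (q = -12*⅒ - 9*(-⅛) = -6/5 + 9/8 = -3/40 ≈ -0.075000)
t(n) = 3/40 (t(n) = -1*(-3/40) = 3/40)
t((v(2, 6)*(-5*4))*4)*13 = (3/40)*13 = 39/40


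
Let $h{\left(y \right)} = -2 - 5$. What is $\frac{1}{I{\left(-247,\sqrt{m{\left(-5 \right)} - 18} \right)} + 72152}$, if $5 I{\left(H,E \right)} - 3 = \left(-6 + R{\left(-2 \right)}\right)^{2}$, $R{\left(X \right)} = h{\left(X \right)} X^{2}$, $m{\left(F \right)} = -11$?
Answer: $\frac{5}{361919} \approx 1.3815 \cdot 10^{-5}$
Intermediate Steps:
$h{\left(y \right)} = -7$
$R{\left(X \right)} = - 7 X^{2}$
$I{\left(H,E \right)} = \frac{1159}{5}$ ($I{\left(H,E \right)} = \frac{3}{5} + \frac{\left(-6 - 7 \left(-2\right)^{2}\right)^{2}}{5} = \frac{3}{5} + \frac{\left(-6 - 28\right)^{2}}{5} = \frac{3}{5} + \frac{\left(-34\right)^{2}}{5} = \frac{3}{5} + \frac{1}{5} \cdot 1156 = \frac{3}{5} + \frac{1156}{5} = \frac{1159}{5}$)
$\frac{1}{I{\left(-247,\sqrt{m{\left(-5 \right)} - 18} \right)} + 72152} = \frac{1}{\frac{1159}{5} + 72152} = \frac{1}{\frac{361919}{5}} = \frac{5}{361919}$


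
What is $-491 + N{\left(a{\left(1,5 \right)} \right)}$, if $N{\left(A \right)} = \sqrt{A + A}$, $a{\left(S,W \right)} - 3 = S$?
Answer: $-491 + 2 \sqrt{2} \approx -488.17$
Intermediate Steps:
$a{\left(S,W \right)} = 3 + S$
$N{\left(A \right)} = \sqrt{2} \sqrt{A}$ ($N{\left(A \right)} = \sqrt{2 A} = \sqrt{2} \sqrt{A}$)
$-491 + N{\left(a{\left(1,5 \right)} \right)} = -491 + \sqrt{2} \sqrt{3 + 1} = -491 + \sqrt{2} \sqrt{4} = -491 + \sqrt{2} \cdot 2 = -491 + 2 \sqrt{2}$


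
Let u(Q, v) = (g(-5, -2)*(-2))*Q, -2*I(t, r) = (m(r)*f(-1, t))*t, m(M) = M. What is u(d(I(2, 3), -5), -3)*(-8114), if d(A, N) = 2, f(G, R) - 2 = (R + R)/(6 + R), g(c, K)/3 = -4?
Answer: -389472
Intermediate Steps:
g(c, K) = -12 (g(c, K) = 3*(-4) = -12)
f(G, R) = 2 + 2*R/(6 + R) (f(G, R) = 2 + (R + R)/(6 + R) = 2 + (2*R)/(6 + R) = 2 + 2*R/(6 + R))
I(t, r) = -2*r*t*(3 + t)/(6 + t) (I(t, r) = -r*(4*(3 + t)/(6 + t))*t/2 = -4*r*(3 + t)/(6 + t)*t/2 = -2*r*t*(3 + t)/(6 + t))
u(Q, v) = 24*Q (u(Q, v) = (-12*(-2))*Q = 24*Q)
u(d(I(2, 3), -5), -3)*(-8114) = (24*2)*(-8114) = 48*(-8114) = -389472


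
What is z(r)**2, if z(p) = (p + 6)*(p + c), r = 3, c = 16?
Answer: 29241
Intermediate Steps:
z(p) = (6 + p)*(16 + p) (z(p) = (p + 6)*(p + 16) = (6 + p)*(16 + p))
z(r)**2 = (96 + 3**2 + 22*3)**2 = (96 + 9 + 66)**2 = 171**2 = 29241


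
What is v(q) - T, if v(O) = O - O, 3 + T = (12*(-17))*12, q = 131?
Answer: 2451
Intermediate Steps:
T = -2451 (T = -3 + (12*(-17))*12 = -3 - 204*12 = -3 - 2448 = -2451)
v(O) = 0
v(q) - T = 0 - 1*(-2451) = 0 + 2451 = 2451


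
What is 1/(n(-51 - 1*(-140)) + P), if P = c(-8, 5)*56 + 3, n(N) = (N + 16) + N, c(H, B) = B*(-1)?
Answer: -1/83 ≈ -0.012048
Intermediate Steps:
c(H, B) = -B
n(N) = 16 + 2*N (n(N) = (16 + N) + N = 16 + 2*N)
P = -277 (P = -1*5*56 + 3 = -5*56 + 3 = -280 + 3 = -277)
1/(n(-51 - 1*(-140)) + P) = 1/((16 + 2*(-51 - 1*(-140))) - 277) = 1/((16 + 2*(-51 + 140)) - 277) = 1/((16 + 2*89) - 277) = 1/((16 + 178) - 277) = 1/(194 - 277) = 1/(-83) = -1/83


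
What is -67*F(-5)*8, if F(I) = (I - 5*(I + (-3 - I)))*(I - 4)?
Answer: 48240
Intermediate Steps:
F(I) = (-4 + I)*(15 + I) (F(I) = (I - 5*(-3))*(-4 + I) = (I + 15)*(-4 + I) = (15 + I)*(-4 + I) = (-4 + I)*(15 + I))
-67*F(-5)*8 = -67*(-60 + (-5)² + 11*(-5))*8 = -67*(-60 + 25 - 55)*8 = -67*(-90)*8 = 6030*8 = 48240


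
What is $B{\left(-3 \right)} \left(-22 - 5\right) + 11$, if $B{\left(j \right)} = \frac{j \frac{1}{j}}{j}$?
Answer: $20$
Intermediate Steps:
$B{\left(j \right)} = \frac{1}{j}$ ($B{\left(j \right)} = 1 \frac{1}{j} = \frac{1}{j}$)
$B{\left(-3 \right)} \left(-22 - 5\right) + 11 = \frac{-22 - 5}{-3} + 11 = - \frac{-22 - 5}{3} + 11 = \left(- \frac{1}{3}\right) \left(-27\right) + 11 = 9 + 11 = 20$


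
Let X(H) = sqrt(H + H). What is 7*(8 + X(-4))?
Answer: 56 + 14*I*sqrt(2) ≈ 56.0 + 19.799*I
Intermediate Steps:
X(H) = sqrt(2)*sqrt(H) (X(H) = sqrt(2*H) = sqrt(2)*sqrt(H))
7*(8 + X(-4)) = 7*(8 + sqrt(2)*sqrt(-4)) = 7*(8 + sqrt(2)*(2*I)) = 7*(8 + 2*I*sqrt(2)) = 56 + 14*I*sqrt(2)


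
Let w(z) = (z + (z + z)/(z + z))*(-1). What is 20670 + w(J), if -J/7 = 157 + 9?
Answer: 21831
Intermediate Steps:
J = -1162 (J = -7*(157 + 9) = -7*166 = -1162)
w(z) = -1 - z (w(z) = (z + (2*z)/((2*z)))*(-1) = (z + (2*z)*(1/(2*z)))*(-1) = (z + 1)*(-1) = (1 + z)*(-1) = -1 - z)
20670 + w(J) = 20670 + (-1 - 1*(-1162)) = 20670 + (-1 + 1162) = 20670 + 1161 = 21831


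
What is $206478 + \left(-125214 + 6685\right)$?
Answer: $87949$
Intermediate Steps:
$206478 + \left(-125214 + 6685\right) = 206478 - 118529 = 87949$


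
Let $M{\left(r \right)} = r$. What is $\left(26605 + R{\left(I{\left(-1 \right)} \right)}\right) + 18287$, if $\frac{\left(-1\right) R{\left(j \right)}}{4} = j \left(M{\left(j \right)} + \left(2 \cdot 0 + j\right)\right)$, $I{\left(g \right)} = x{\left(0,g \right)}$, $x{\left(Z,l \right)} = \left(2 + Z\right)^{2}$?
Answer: $44764$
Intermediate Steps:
$I{\left(g \right)} = 4$ ($I{\left(g \right)} = \left(2 + 0\right)^{2} = 2^{2} = 4$)
$R{\left(j \right)} = - 8 j^{2}$ ($R{\left(j \right)} = - 4 j \left(j + \left(2 \cdot 0 + j\right)\right) = - 4 j \left(j + \left(0 + j\right)\right) = - 4 j \left(j + j\right) = - 4 j 2 j = - 4 \cdot 2 j^{2} = - 8 j^{2}$)
$\left(26605 + R{\left(I{\left(-1 \right)} \right)}\right) + 18287 = \left(26605 - 8 \cdot 4^{2}\right) + 18287 = \left(26605 - 128\right) + 18287 = 26477 + 18287 = 44764$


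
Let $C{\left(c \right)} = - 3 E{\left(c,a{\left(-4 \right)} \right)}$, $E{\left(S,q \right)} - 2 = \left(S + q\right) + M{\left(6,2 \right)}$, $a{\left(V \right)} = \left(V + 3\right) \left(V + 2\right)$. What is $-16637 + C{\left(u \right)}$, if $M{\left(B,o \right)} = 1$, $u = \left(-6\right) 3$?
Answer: $-16598$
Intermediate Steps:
$u = -18$
$a{\left(V \right)} = \left(2 + V\right) \left(3 + V\right)$ ($a{\left(V \right)} = \left(3 + V\right) \left(2 + V\right) = \left(2 + V\right) \left(3 + V\right)$)
$E{\left(S,q \right)} = 3 + S + q$ ($E{\left(S,q \right)} = 2 + \left(\left(S + q\right) + 1\right) = 2 + \left(1 + S + q\right) = 3 + S + q$)
$C{\left(c \right)} = -15 - 3 c$ ($C{\left(c \right)} = - 3 \left(3 + c + \left(6 + \left(-4\right)^{2} + 5 \left(-4\right)\right)\right) = - 3 \left(3 + c + \left(6 + 16 - 20\right)\right) = - 3 \left(3 + c + 2\right) = - 3 \left(5 + c\right) = -15 - 3 c$)
$-16637 + C{\left(u \right)} = -16637 - -39 = -16637 + \left(-15 + 54\right) = -16637 + 39 = -16598$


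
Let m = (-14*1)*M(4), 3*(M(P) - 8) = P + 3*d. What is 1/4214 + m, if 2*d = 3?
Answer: -1917367/12642 ≈ -151.67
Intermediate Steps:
d = 3/2 (d = (½)*3 = 3/2 ≈ 1.5000)
M(P) = 19/2 + P/3 (M(P) = 8 + (P + 3*(3/2))/3 = 8 + (P + 9/2)/3 = 8 + (9/2 + P)/3 = 8 + (3/2 + P/3) = 19/2 + P/3)
m = -455/3 (m = (-14*1)*(19/2 + (⅓)*4) = -14*(19/2 + 4/3) = -14*65/6 = -455/3 ≈ -151.67)
1/4214 + m = 1/4214 - 455/3 = -1917367/12642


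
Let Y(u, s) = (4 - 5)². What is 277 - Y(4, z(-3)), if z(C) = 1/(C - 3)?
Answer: 276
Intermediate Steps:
z(C) = 1/(-3 + C)
Y(u, s) = 1 (Y(u, s) = (-1)² = 1)
277 - Y(4, z(-3)) = 277 - 1*1 = 277 - 1 = 276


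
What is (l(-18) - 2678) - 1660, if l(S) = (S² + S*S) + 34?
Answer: -3656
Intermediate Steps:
l(S) = 34 + 2*S² (l(S) = (S² + S²) + 34 = 2*S² + 34 = 34 + 2*S²)
(l(-18) - 2678) - 1660 = ((34 + 2*(-18)²) - 2678) - 1660 = ((34 + 2*324) - 2678) - 1660 = ((34 + 648) - 2678) - 1660 = (682 - 2678) - 1660 = -1996 - 1660 = -3656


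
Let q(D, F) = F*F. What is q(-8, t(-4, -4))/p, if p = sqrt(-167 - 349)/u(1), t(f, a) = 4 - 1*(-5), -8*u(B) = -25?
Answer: -675*I*sqrt(129)/688 ≈ -11.143*I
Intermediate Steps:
u(B) = 25/8 (u(B) = -1/8*(-25) = 25/8)
t(f, a) = 9 (t(f, a) = 4 + 5 = 9)
p = 16*I*sqrt(129)/25 (p = sqrt(-167 - 349)/(25/8) = sqrt(-516)*(8/25) = (2*I*sqrt(129))*(8/25) = 16*I*sqrt(129)/25 ≈ 7.269*I)
q(D, F) = F**2
q(-8, t(-4, -4))/p = 9**2/((16*I*sqrt(129)/25)) = 81*(-25*I*sqrt(129)/2064) = -675*I*sqrt(129)/688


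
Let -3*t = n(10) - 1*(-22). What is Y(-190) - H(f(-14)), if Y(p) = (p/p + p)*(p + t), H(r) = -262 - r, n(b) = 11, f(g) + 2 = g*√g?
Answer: 38249 - 14*I*√14 ≈ 38249.0 - 52.383*I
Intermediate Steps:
f(g) = -2 + g^(3/2) (f(g) = -2 + g*√g = -2 + g^(3/2))
t = -11 (t = -(11 - 1*(-22))/3 = -(11 + 22)/3 = -⅓*33 = -11)
Y(p) = (1 + p)*(-11 + p) (Y(p) = (p/p + p)*(p - 11) = (1 + p)*(-11 + p))
Y(-190) - H(f(-14)) = (-11 + (-190)² - 10*(-190)) - (-262 - (-2 + (-14)^(3/2))) = (-11 + 36100 + 1900) - (-262 - (-2 - 14*I*√14)) = 37989 - (-262 + (2 + 14*I*√14)) = 37989 - (-260 + 14*I*√14) = 37989 + (260 - 14*I*√14) = 38249 - 14*I*√14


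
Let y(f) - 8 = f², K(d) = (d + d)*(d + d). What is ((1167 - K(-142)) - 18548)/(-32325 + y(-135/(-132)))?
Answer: 189799632/62563687 ≈ 3.0337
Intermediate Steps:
K(d) = 4*d² (K(d) = (2*d)*(2*d) = 4*d²)
y(f) = 8 + f²
((1167 - K(-142)) - 18548)/(-32325 + y(-135/(-132))) = ((1167 - 4*(-142)²) - 18548)/(-32325 + (8 + (-135/(-132))²)) = ((1167 - 4*20164) - 18548)/(-32325 + (8 + (-135*(-1/132))²)) = ((1167 - 1*80656) - 18548)/(-32325 + (8 + (45/44)²)) = ((1167 - 80656) - 18548)/(-32325 + (8 + 2025/1936)) = (-79489 - 18548)/(-32325 + 17513/1936) = -98037/(-62563687/1936) = -98037*(-1936/62563687) = 189799632/62563687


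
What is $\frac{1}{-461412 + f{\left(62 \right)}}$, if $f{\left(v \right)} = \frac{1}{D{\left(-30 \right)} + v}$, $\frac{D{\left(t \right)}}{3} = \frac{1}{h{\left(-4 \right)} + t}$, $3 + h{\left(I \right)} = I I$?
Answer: $- \frac{1051}{484943995} \approx -2.1673 \cdot 10^{-6}$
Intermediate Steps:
$h{\left(I \right)} = -3 + I^{2}$ ($h{\left(I \right)} = -3 + I I = -3 + I^{2}$)
$D{\left(t \right)} = \frac{3}{13 + t}$ ($D{\left(t \right)} = \frac{3}{\left(-3 + \left(-4\right)^{2}\right) + t} = \frac{3}{\left(-3 + 16\right) + t} = \frac{3}{13 + t}$)
$f{\left(v \right)} = \frac{1}{- \frac{3}{17} + v}$ ($f{\left(v \right)} = \frac{1}{\frac{3}{13 - 30} + v} = \frac{1}{\frac{3}{-17} + v} = \frac{1}{3 \left(- \frac{1}{17}\right) + v} = \frac{1}{- \frac{3}{17} + v}$)
$\frac{1}{-461412 + f{\left(62 \right)}} = \frac{1}{-461412 + \frac{17}{-3 + 17 \cdot 62}} = \frac{1}{-461412 + \frac{17}{-3 + 1054}} = \frac{1}{-461412 + \frac{17}{1051}} = \frac{1}{- \frac{484943995}{1051}} = - \frac{1051}{484943995}$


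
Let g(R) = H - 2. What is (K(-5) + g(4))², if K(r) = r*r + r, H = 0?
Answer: 324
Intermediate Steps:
g(R) = -2 (g(R) = 0 - 2 = -2)
K(r) = r + r² (K(r) = r² + r = r + r²)
(K(-5) + g(4))² = (-5*(1 - 5) - 2)² = (-5*(-4) - 2)² = (20 - 2)² = 18² = 324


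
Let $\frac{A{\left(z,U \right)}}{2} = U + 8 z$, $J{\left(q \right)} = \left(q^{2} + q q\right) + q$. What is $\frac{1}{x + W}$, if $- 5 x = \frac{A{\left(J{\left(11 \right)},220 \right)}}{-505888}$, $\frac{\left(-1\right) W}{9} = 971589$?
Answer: $- \frac{316180}{2764773089619} \approx -1.1436 \cdot 10^{-7}$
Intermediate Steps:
$W = -8744301$ ($W = \left(-9\right) 971589 = -8744301$)
$J{\left(q \right)} = q + 2 q^{2}$ ($J{\left(q \right)} = \left(q^{2} + q^{2}\right) + q = 2 q^{2} + q = q + 2 q^{2}$)
$A{\left(z,U \right)} = 2 U + 16 z$ ($A{\left(z,U \right)} = 2 \left(U + 8 z\right) = 2 U + 16 z$)
$x = \frac{561}{316180}$ ($x = - \frac{\left(2 \cdot 220 + 16 \cdot 11 \left(1 + 2 \cdot 11\right)\right) \frac{1}{-505888}}{5} = - \frac{\left(440 + 16 \cdot 11 \left(1 + 22\right)\right) \left(- \frac{1}{505888}\right)}{5} = - \frac{\left(440 + 16 \cdot 11 \cdot 23\right) \left(- \frac{1}{505888}\right)}{5} = - \frac{\left(440 + 16 \cdot 253\right) \left(- \frac{1}{505888}\right)}{5} = - \frac{\left(440 + 4048\right) \left(- \frac{1}{505888}\right)}{5} = - \frac{4488 \left(- \frac{1}{505888}\right)}{5} = \left(- \frac{1}{5}\right) \left(- \frac{561}{63236}\right) = \frac{561}{316180} \approx 0.0017743$)
$\frac{1}{x + W} = \frac{1}{\frac{561}{316180} - 8744301} = \frac{1}{- \frac{2764773089619}{316180}} = - \frac{316180}{2764773089619}$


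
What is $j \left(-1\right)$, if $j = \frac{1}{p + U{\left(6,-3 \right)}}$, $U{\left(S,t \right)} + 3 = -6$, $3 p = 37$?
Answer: $- \frac{3}{10} \approx -0.3$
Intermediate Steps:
$p = \frac{37}{3}$ ($p = \frac{1}{3} \cdot 37 = \frac{37}{3} \approx 12.333$)
$U{\left(S,t \right)} = -9$ ($U{\left(S,t \right)} = -3 - 6 = -9$)
$j = \frac{3}{10}$ ($j = \frac{1}{\frac{37}{3} - 9} = \frac{1}{\frac{10}{3}} = \frac{3}{10} \approx 0.3$)
$j \left(-1\right) = \frac{3}{10} \left(-1\right) = - \frac{3}{10}$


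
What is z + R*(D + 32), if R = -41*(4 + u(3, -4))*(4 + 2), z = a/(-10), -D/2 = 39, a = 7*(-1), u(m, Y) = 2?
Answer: 678967/10 ≈ 67897.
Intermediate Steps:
a = -7
D = -78 (D = -2*39 = -78)
z = 7/10 (z = -7/(-10) = -7*(-1/10) = 7/10 ≈ 0.70000)
R = -1476 (R = -41*(4 + 2)*(4 + 2) = -246*6 = -41*36 = -1476)
z + R*(D + 32) = 7/10 - 1476*(-78 + 32) = 7/10 - 1476*(-46) = 7/10 + 67896 = 678967/10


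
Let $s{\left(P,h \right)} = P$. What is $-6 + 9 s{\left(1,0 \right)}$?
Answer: $3$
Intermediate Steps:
$-6 + 9 s{\left(1,0 \right)} = -6 + 9 \cdot 1 = -6 + 9 = 3$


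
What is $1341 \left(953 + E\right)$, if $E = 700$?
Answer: $2216673$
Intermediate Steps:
$1341 \left(953 + E\right) = 1341 \left(953 + 700\right) = 1341 \cdot 1653 = 2216673$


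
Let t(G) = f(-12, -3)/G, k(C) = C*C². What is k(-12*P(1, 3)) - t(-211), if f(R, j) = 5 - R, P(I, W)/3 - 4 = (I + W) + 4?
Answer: -17011150831/211 ≈ -8.0622e+7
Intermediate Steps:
P(I, W) = 24 + 3*I + 3*W (P(I, W) = 12 + 3*((I + W) + 4) = 12 + 3*(4 + I + W) = 12 + (12 + 3*I + 3*W) = 24 + 3*I + 3*W)
k(C) = C³
t(G) = 17/G (t(G) = (5 - 1*(-12))/G = (5 + 12)/G = 17/G)
k(-12*P(1, 3)) - t(-211) = (-12*(24 + 3*1 + 3*3))³ - 17/(-211) = (-12*(24 + 3 + 9))³ - 17*(-1)/211 = (-12*36)³ - 1*(-17/211) = (-432)³ + 17/211 = -80621568 + 17/211 = -17011150831/211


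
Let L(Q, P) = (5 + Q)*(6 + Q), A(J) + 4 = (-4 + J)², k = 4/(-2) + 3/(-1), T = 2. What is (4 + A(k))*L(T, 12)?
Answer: 4536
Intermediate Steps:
k = -5 (k = 4*(-½) + 3*(-1) = -2 - 3 = -5)
A(J) = -4 + (-4 + J)²
(4 + A(k))*L(T, 12) = (4 + (-4 + (-4 - 5)²))*(30 + 2² + 11*2) = (4 + (-4 + (-9)²))*(30 + 4 + 22) = (4 + (-4 + 81))*56 = (4 + 77)*56 = 81*56 = 4536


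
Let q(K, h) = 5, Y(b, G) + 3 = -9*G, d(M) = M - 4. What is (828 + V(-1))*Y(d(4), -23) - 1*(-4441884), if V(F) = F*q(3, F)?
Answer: 4609776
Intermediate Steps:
d(M) = -4 + M
Y(b, G) = -3 - 9*G
V(F) = 5*F (V(F) = F*5 = 5*F)
(828 + V(-1))*Y(d(4), -23) - 1*(-4441884) = (828 + 5*(-1))*(-3 - 9*(-23)) - 1*(-4441884) = (828 - 5)*(-3 + 207) + 4441884 = 823*204 + 4441884 = 167892 + 4441884 = 4609776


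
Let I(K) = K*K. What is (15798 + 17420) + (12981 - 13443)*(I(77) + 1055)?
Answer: -3193390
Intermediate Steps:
I(K) = K²
(15798 + 17420) + (12981 - 13443)*(I(77) + 1055) = (15798 + 17420) + (12981 - 13443)*(77² + 1055) = 33218 - 462*(5929 + 1055) = 33218 - 462*6984 = 33218 - 3226608 = -3193390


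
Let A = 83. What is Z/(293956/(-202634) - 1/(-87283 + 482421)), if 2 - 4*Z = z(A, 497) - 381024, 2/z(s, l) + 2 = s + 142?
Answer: -850414374083684454/12951102824663 ≈ -65664.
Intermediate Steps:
z(s, l) = 2/(140 + s) (z(s, l) = 2/(-2 + (s + 142)) = 2/(-2 + (142 + s)) = 2/(140 + s))
Z = 21242199/223 (Z = ½ - (2/(140 + 83) - 381024)/4 = ½ - (2/223 - 381024)/4 = ½ - ¼*(-84968350/223) = ½ + 42484175/446 = 21242199/223 ≈ 95257.)
Z/(293956/(-202634) - 1/(-87283 + 482421)) = 21242199/(223*(293956/(-202634) - 1/(-87283 + 482421))) = 21242199/(223*(293956*(-1/202634) - 1/395138)) = 21242199/(223*(-146978/101317 - 1*1/395138)) = 21242199/(223*(-146978/101317 - 1/395138)) = 21242199/(223*(-58076694281/40034196746)) = (21242199/223)*(-40034196746/58076694281) = -850414374083684454/12951102824663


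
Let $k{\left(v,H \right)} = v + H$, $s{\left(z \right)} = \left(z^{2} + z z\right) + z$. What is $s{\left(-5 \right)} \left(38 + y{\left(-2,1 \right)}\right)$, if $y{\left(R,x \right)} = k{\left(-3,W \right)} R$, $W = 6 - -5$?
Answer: $990$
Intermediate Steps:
$W = 11$ ($W = 6 + 5 = 11$)
$s{\left(z \right)} = z + 2 z^{2}$ ($s{\left(z \right)} = \left(z^{2} + z^{2}\right) + z = 2 z^{2} + z = z + 2 z^{2}$)
$k{\left(v,H \right)} = H + v$
$y{\left(R,x \right)} = 8 R$ ($y{\left(R,x \right)} = \left(11 - 3\right) R = 8 R$)
$s{\left(-5 \right)} \left(38 + y{\left(-2,1 \right)}\right) = - 5 \left(1 + 2 \left(-5\right)\right) \left(38 + 8 \left(-2\right)\right) = - 5 \left(1 - 10\right) \left(38 - 16\right) = \left(-5\right) \left(-9\right) 22 = 45 \cdot 22 = 990$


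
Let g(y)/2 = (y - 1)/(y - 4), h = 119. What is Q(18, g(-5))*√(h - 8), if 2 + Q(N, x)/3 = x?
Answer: -2*√111 ≈ -21.071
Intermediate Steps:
g(y) = 2*(-1 + y)/(-4 + y) (g(y) = 2*((y - 1)/(y - 4)) = 2*((-1 + y)/(-4 + y)) = 2*(-1 + y)/(-4 + y))
Q(N, x) = -6 + 3*x
Q(18, g(-5))*√(h - 8) = (-6 + 3*(2*(-1 - 5)/(-4 - 5)))*√(119 - 8) = (-6 + 3*(2*(-6)/(-9)))*√111 = (-6 + 3*(2*(-⅑)*(-6)))*√111 = (-6 + 3*(4/3))*√111 = (-6 + 4)*√111 = -2*√111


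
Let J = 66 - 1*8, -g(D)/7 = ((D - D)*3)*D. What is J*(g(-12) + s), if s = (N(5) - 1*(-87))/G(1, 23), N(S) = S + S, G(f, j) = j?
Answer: 5626/23 ≈ 244.61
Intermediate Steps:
N(S) = 2*S
g(D) = 0 (g(D) = -7*(D - D)*3*D = -7*0*3*D = -0*D = -7*0 = 0)
J = 58 (J = 66 - 8 = 58)
s = 97/23 (s = (2*5 - 1*(-87))/23 = (10 + 87)*(1/23) = 97*(1/23) = 97/23 ≈ 4.2174)
J*(g(-12) + s) = 58*(0 + 97/23) = 58*(97/23) = 5626/23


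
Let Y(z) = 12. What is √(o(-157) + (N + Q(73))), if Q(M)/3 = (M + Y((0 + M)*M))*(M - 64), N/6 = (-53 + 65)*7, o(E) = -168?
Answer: √2631 ≈ 51.293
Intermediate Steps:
N = 504 (N = 6*((-53 + 65)*7) = 6*(12*7) = 6*84 = 504)
Q(M) = 3*(-64 + M)*(12 + M) (Q(M) = 3*((M + 12)*(M - 64)) = 3*((12 + M)*(-64 + M)) = 3*((-64 + M)*(12 + M)) = 3*(-64 + M)*(12 + M))
√(o(-157) + (N + Q(73))) = √(-168 + (504 + (-2304 - 156*73 + 3*73²))) = √(-168 + (504 + (-2304 - 11388 + 3*5329))) = √(-168 + (504 + (-2304 - 11388 + 15987))) = √(-168 + (504 + 2295)) = √(-168 + 2799) = √2631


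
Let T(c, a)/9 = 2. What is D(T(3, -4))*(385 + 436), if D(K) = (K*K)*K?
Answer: 4788072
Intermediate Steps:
T(c, a) = 18 (T(c, a) = 9*2 = 18)
D(K) = K**3 (D(K) = K**2*K = K**3)
D(T(3, -4))*(385 + 436) = 18**3*(385 + 436) = 5832*821 = 4788072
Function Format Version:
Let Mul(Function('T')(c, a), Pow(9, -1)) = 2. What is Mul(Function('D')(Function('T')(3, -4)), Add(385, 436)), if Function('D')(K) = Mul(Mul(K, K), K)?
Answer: 4788072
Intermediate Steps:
Function('T')(c, a) = 18 (Function('T')(c, a) = Mul(9, 2) = 18)
Function('D')(K) = Pow(K, 3) (Function('D')(K) = Mul(Pow(K, 2), K) = Pow(K, 3))
Mul(Function('D')(Function('T')(3, -4)), Add(385, 436)) = Mul(Pow(18, 3), Add(385, 436)) = Mul(5832, 821) = 4788072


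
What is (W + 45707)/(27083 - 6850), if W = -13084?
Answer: 32623/20233 ≈ 1.6124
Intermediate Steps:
(W + 45707)/(27083 - 6850) = (-13084 + 45707)/(27083 - 6850) = 32623/20233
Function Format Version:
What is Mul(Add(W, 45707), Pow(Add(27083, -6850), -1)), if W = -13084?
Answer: Rational(32623, 20233) ≈ 1.6124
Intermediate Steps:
Mul(Add(W, 45707), Pow(Add(27083, -6850), -1)) = Mul(Add(-13084, 45707), Pow(Add(27083, -6850), -1)) = Mul(32623, Pow(20233, -1)) = Mul(32623, Rational(1, 20233)) = Rational(32623, 20233)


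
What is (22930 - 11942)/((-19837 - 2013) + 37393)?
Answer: 10988/15543 ≈ 0.70694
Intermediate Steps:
(22930 - 11942)/((-19837 - 2013) + 37393) = 10988/(-21850 + 37393) = 10988/15543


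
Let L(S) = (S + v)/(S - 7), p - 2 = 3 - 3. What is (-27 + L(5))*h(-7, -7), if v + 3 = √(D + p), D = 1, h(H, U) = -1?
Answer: 28 + √3/2 ≈ 28.866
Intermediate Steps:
p = 2 (p = 2 + (3 - 3) = 2 + 0 = 2)
v = -3 + √3 (v = -3 + √(1 + 2) = -3 + √3 ≈ -1.2680)
L(S) = (-3 + S + √3)/(-7 + S) (L(S) = (S + (-3 + √3))/(S - 7) = (-3 + S + √3)/(-7 + S))
(-27 + L(5))*h(-7, -7) = (-27 + (-3 + 5 + √3)/(-7 + 5))*(-1) = (-27 + (2 + √3)/(-2))*(-1) = (-27 - (2 + √3)/2)*(-1) = (-27 + (-1 - √3/2))*(-1) = (-28 - √3/2)*(-1) = 28 + √3/2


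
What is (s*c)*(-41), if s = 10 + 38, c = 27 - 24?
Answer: -5904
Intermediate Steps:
c = 3
s = 48
(s*c)*(-41) = (48*3)*(-41) = 144*(-41) = -5904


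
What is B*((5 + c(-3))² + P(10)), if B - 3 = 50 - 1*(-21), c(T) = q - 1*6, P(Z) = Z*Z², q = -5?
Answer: 76664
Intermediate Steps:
P(Z) = Z³
c(T) = -11 (c(T) = -5 - 1*6 = -5 - 6 = -11)
B = 74 (B = 3 + (50 - 1*(-21)) = 3 + (50 + 21) = 3 + 71 = 74)
B*((5 + c(-3))² + P(10)) = 74*((5 - 11)² + 10³) = 74*((-6)² + 1000) = 74*(36 + 1000) = 74*1036 = 76664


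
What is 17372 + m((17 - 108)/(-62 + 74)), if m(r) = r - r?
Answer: 17372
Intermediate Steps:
m(r) = 0
17372 + m((17 - 108)/(-62 + 74)) = 17372 + 0 = 17372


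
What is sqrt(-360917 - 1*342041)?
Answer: I*sqrt(702958) ≈ 838.43*I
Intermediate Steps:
sqrt(-360917 - 1*342041) = sqrt(-360917 - 342041) = sqrt(-702958) = I*sqrt(702958)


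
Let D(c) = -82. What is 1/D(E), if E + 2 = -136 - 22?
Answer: -1/82 ≈ -0.012195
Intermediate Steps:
E = -160 (E = -2 + (-136 - 22) = -2 - 158 = -160)
1/D(E) = 1/(-82) = -1/82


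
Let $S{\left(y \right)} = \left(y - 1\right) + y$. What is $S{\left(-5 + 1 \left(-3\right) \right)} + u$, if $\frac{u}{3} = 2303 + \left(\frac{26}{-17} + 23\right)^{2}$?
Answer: $\frac{2391463}{289} \approx 8275.0$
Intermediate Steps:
$S{\left(y \right)} = -1 + 2 y$ ($S{\left(y \right)} = \left(-1 + y\right) + y = -1 + 2 y$)
$u = \frac{2396376}{289}$ ($u = 3 \left(2303 + \left(\frac{26}{-17} + 23\right)^{2}\right) = 3 \left(2303 + \left(26 \left(- \frac{1}{17}\right) + 23\right)^{2}\right) = 3 \left(2303 + \left(- \frac{26}{17} + 23\right)^{2}\right) = 3 \left(2303 + \left(\frac{365}{17}\right)^{2}\right) = 3 \left(2303 + \frac{133225}{289}\right) = 3 \cdot \frac{798792}{289} = \frac{2396376}{289} \approx 8292.0$)
$S{\left(-5 + 1 \left(-3\right) \right)} + u = \left(-1 + 2 \left(-5 + 1 \left(-3\right)\right)\right) + \frac{2396376}{289} = \left(-1 + 2 \left(-5 - 3\right)\right) + \frac{2396376}{289} = \left(-1 + 2 \left(-8\right)\right) + \frac{2396376}{289} = \left(-1 - 16\right) + \frac{2396376}{289} = -17 + \frac{2396376}{289} = \frac{2391463}{289}$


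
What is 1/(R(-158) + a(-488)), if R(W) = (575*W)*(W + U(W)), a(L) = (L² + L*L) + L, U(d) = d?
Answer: 1/29184400 ≈ 3.4265e-8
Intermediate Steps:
a(L) = L + 2*L² (a(L) = (L² + L²) + L = 2*L² + L = L + 2*L²)
R(W) = 1150*W² (R(W) = (575*W)*(W + W) = (575*W)*(2*W) = 1150*W²)
1/(R(-158) + a(-488)) = 1/(1150*(-158)² - 488*(1 + 2*(-488))) = 1/(1150*24964 - 488*(1 - 976)) = 1/(28708600 - 488*(-975)) = 1/(28708600 + 475800) = 1/29184400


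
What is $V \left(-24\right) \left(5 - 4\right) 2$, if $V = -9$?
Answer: $432$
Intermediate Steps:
$V \left(-24\right) \left(5 - 4\right) 2 = \left(-9\right) \left(-24\right) \left(5 - 4\right) 2 = 216 \cdot 1 \cdot 2 = 216 \cdot 2 = 432$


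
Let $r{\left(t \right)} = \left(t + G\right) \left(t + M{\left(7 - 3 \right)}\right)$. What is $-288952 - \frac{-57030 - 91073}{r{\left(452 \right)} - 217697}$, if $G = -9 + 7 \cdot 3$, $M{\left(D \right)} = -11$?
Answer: $- \frac{3777617599}{13073} \approx -2.8896 \cdot 10^{5}$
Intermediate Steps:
$G = 12$ ($G = -9 + 21 = 12$)
$r{\left(t \right)} = \left(-11 + t\right) \left(12 + t\right)$ ($r{\left(t \right)} = \left(t + 12\right) \left(t - 11\right) = \left(12 + t\right) \left(-11 + t\right) = \left(-11 + t\right) \left(12 + t\right)$)
$-288952 - \frac{-57030 - 91073}{r{\left(452 \right)} - 217697} = -288952 - \frac{-57030 - 91073}{\left(-132 + 452 + 452^{2}\right) - 217697} = -288952 - - \frac{148103}{\left(-132 + 452 + 204304\right) - 217697} = -288952 - - \frac{148103}{204624 - 217697} = -288952 - - \frac{148103}{-13073} = -288952 - \left(-148103\right) \left(- \frac{1}{13073}\right) = -288952 - \frac{148103}{13073} = - \frac{3777617599}{13073}$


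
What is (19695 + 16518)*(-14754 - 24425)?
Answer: -1418789127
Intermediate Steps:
(19695 + 16518)*(-14754 - 24425) = 36213*(-39179) = -1418789127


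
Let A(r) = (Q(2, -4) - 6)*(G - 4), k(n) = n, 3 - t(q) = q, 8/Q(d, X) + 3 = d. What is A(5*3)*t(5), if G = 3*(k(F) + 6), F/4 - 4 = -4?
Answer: 392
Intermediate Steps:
Q(d, X) = 8/(-3 + d)
t(q) = 3 - q
F = 0 (F = 16 + 4*(-4) = 16 - 16 = 0)
G = 18 (G = 3*(0 + 6) = 3*6 = 18)
A(r) = -196 (A(r) = (8/(-3 + 2) - 6)*(18 - 4) = (8/(-1) - 6)*14 = (8*(-1) - 6)*14 = (-8 - 6)*14 = -14*14 = -196)
A(5*3)*t(5) = -196*(3 - 1*5) = -196*(3 - 5) = -196*(-2) = 392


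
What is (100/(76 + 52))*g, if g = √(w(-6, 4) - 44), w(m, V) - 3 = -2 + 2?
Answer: 25*I*√41/32 ≈ 5.0024*I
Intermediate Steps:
w(m, V) = 3 (w(m, V) = 3 + (-2 + 2) = 3 + 0 = 3)
g = I*√41 (g = √(3 - 44) = √(-41) = I*√41 ≈ 6.4031*I)
(100/(76 + 52))*g = (100/(76 + 52))*(I*√41) = (100/128)*(I*√41) = (100*(1/128))*(I*√41) = 25*(I*√41)/32 = 25*I*√41/32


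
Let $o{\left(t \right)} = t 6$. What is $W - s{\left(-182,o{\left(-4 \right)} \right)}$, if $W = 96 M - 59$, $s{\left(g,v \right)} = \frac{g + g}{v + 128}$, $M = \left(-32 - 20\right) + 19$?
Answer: $- \frac{6447}{2} \approx -3223.5$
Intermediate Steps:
$M = -33$ ($M = -52 + 19 = -33$)
$o{\left(t \right)} = 6 t$
$s{\left(g,v \right)} = \frac{2 g}{128 + v}$
$W = -3227$ ($W = 96 \left(-33\right) - 59 = -3168 - 59 = -3227$)
$W - s{\left(-182,o{\left(-4 \right)} \right)} = -3227 - 2 \left(-182\right) \frac{1}{128 + 6 \left(-4\right)} = -3227 - 2 \left(-182\right) \frac{1}{128 - 24} = -3227 - 2 \left(-182\right) \frac{1}{104} = -3227 - - \frac{7}{2} = -3227 + \frac{7}{2} = - \frac{6447}{2}$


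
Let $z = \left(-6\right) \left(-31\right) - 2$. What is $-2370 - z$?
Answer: $-2554$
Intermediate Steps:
$z = 184$ ($z = 186 - 2 = 184$)
$-2370 - z = -2370 - 184 = -2554$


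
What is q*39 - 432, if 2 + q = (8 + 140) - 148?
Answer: -510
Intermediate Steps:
q = -2 (q = -2 + ((8 + 140) - 148) = -2 + (148 - 148) = -2 + 0 = -2)
q*39 - 432 = -2*39 - 432 = -78 - 432 = -510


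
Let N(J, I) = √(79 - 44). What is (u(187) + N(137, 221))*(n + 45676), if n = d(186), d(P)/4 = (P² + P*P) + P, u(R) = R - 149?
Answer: 12281144 + 323188*√35 ≈ 1.4193e+7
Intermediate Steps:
N(J, I) = √35
u(R) = -149 + R
d(P) = 4*P + 8*P² (d(P) = 4*((P² + P*P) + P) = 4*((P² + P²) + P) = 4*(2*P² + P) = 4*(P + 2*P²) = 4*P + 8*P²)
n = 277512 (n = 4*186*(1 + 2*186) = 4*186*(1 + 372) = 4*186*373 = 277512)
(u(187) + N(137, 221))*(n + 45676) = ((-149 + 187) + √35)*(277512 + 45676) = (38 + √35)*323188 = 12281144 + 323188*√35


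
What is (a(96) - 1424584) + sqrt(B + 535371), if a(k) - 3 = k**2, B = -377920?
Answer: -1415365 + sqrt(157451) ≈ -1.4150e+6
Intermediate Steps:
a(k) = 3 + k**2
(a(96) - 1424584) + sqrt(B + 535371) = ((3 + 96**2) - 1424584) + sqrt(-377920 + 535371) = ((3 + 9216) - 1424584) + sqrt(157451) = (9219 - 1424584) + sqrt(157451) = -1415365 + sqrt(157451)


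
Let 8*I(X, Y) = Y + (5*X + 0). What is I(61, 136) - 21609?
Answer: -172431/8 ≈ -21554.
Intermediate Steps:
I(X, Y) = Y/8 + 5*X/8 (I(X, Y) = (Y + (5*X + 0))/8 = (Y + 5*X)/8 = Y/8 + 5*X/8)
I(61, 136) - 21609 = ((⅛)*136 + (5/8)*61) - 21609 = (17 + 305/8) - 21609 = 441/8 - 21609 = -172431/8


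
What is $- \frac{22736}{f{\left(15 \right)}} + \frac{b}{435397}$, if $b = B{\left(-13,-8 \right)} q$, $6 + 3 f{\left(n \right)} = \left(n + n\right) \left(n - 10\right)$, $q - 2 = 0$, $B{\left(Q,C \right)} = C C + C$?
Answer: $- \frac{618698801}{1306191} \approx -473.67$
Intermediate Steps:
$B{\left(Q,C \right)} = C + C^{2}$ ($B{\left(Q,C \right)} = C^{2} + C = C + C^{2}$)
$q = 2$ ($q = 2 + 0 = 2$)
$f{\left(n \right)} = -2 + \frac{2 n \left(-10 + n\right)}{3}$ ($f{\left(n \right)} = -2 + \frac{\left(n + n\right) \left(n - 10\right)}{3} = -2 + \frac{2 n \left(n + \left(-57 + 47\right)\right)}{3} = -2 + \frac{2 n \left(n - 10\right)}{3} = -2 + \frac{2 n \left(-10 + n\right)}{3}$)
$b = 112$ ($b = - 8 \left(1 - 8\right) 2 = \left(-8\right) \left(-7\right) 2 = 56 \cdot 2 = 112$)
$- \frac{22736}{f{\left(15 \right)}} + \frac{b}{435397} = - \frac{22736}{-2 - 100 + \frac{2 \cdot 15^{2}}{3}} + \frac{112}{435397} = - \frac{22736}{-2 - 100 + \frac{2}{3} \cdot 225} + 112 \cdot \frac{1}{435397} = - \frac{22736}{-2 - 100 + 150} + \frac{112}{435397} = - \frac{22736}{48} + \frac{112}{435397} = \left(-22736\right) \frac{1}{48} + \frac{112}{435397} = - \frac{1421}{3} + \frac{112}{435397} = - \frac{618698801}{1306191}$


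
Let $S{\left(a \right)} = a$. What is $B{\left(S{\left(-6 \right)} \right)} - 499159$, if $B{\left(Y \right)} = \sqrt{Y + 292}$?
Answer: $-499159 + \sqrt{286} \approx -4.9914 \cdot 10^{5}$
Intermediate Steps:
$B{\left(Y \right)} = \sqrt{292 + Y}$
$B{\left(S{\left(-6 \right)} \right)} - 499159 = \sqrt{292 - 6} - 499159 = \sqrt{286} - 499159 = -499159 + \sqrt{286}$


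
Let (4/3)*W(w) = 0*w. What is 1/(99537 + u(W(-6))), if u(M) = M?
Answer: 1/99537 ≈ 1.0047e-5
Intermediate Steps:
W(w) = 0 (W(w) = 3*(0*w)/4 = (¾)*0 = 0)
1/(99537 + u(W(-6))) = 1/(99537 + 0) = 1/99537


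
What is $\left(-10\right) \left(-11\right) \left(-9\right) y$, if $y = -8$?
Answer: $7920$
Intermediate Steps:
$\left(-10\right) \left(-11\right) \left(-9\right) y = \left(-10\right) \left(-11\right) \left(-9\right) \left(-8\right) = 110 \left(-9\right) \left(-8\right) = \left(-990\right) \left(-8\right) = 7920$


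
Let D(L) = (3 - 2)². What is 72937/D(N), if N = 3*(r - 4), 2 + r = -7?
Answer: 72937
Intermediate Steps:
r = -9 (r = -2 - 7 = -9)
N = -39 (N = 3*(-9 - 4) = 3*(-13) = -39)
D(L) = 1 (D(L) = 1² = 1)
72937/D(N) = 72937/1 = 72937*1 = 72937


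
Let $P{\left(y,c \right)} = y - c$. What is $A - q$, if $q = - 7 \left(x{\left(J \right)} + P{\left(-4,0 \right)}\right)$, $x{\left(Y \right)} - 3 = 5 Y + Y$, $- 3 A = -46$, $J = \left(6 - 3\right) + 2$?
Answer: $\frac{655}{3} \approx 218.33$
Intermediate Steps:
$J = 5$ ($J = 3 + 2 = 5$)
$A = \frac{46}{3}$ ($A = \left(- \frac{1}{3}\right) \left(-46\right) = \frac{46}{3} \approx 15.333$)
$x{\left(Y \right)} = 3 + 6 Y$ ($x{\left(Y \right)} = 3 + \left(5 Y + Y\right) = 3 + 6 Y$)
$q = -203$ ($q = - 7 \left(\left(3 + 6 \cdot 5\right) - 4\right) = - 7 \left(\left(3 + 30\right) + \left(-4 + 0\right)\right) = - 7 \left(33 - 4\right) = \left(-7\right) 29 = -203$)
$A - q = \frac{46}{3} - -203 = \frac{46}{3} + 203 = \frac{655}{3}$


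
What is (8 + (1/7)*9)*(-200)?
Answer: -13000/7 ≈ -1857.1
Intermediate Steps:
(8 + (1/7)*9)*(-200) = (8 + (1*(⅐))*9)*(-200) = (8 + (⅐)*9)*(-200) = (8 + 9/7)*(-200) = (65/7)*(-200) = -13000/7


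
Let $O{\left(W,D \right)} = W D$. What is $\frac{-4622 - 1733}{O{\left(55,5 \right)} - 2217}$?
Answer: $\frac{6355}{1942} \approx 3.2724$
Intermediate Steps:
$O{\left(W,D \right)} = D W$
$\frac{-4622 - 1733}{O{\left(55,5 \right)} - 2217} = \frac{-4622 - 1733}{5 \cdot 55 - 2217} = - \frac{6355}{275 - 2217} = - \frac{6355}{-1942} = \left(-6355\right) \left(- \frac{1}{1942}\right) = \frac{6355}{1942}$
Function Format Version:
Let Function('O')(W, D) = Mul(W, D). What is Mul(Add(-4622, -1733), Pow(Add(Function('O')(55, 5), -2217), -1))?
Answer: Rational(6355, 1942) ≈ 3.2724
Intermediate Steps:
Function('O')(W, D) = Mul(D, W)
Mul(Add(-4622, -1733), Pow(Add(Function('O')(55, 5), -2217), -1)) = Mul(Add(-4622, -1733), Pow(Add(Mul(5, 55), -2217), -1)) = Mul(-6355, Pow(Add(275, -2217), -1)) = Mul(-6355, Pow(-1942, -1)) = Mul(-6355, Rational(-1, 1942)) = Rational(6355, 1942)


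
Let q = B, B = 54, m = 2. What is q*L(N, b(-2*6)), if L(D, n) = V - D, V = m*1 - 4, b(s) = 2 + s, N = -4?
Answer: 108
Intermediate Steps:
V = -2 (V = 2*1 - 4 = 2 - 4 = -2)
q = 54
L(D, n) = -2 - D
q*L(N, b(-2*6)) = 54*(-2 - 1*(-4)) = 54*(-2 + 4) = 54*2 = 108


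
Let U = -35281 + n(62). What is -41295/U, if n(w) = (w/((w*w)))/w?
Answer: 52912660/45206721 ≈ 1.1705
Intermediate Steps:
n(w) = w⁻² (n(w) = (w/(w²))/w = (w/w²)/w = 1/(w*w) = w⁻²)
U = -135620163/3844 (U = -35281 + 62⁻² = -35281 + 1/3844 = -135620163/3844 ≈ -35281.)
-41295/U = -41295/(-135620163/3844) = -41295*(-3844/135620163) = 52912660/45206721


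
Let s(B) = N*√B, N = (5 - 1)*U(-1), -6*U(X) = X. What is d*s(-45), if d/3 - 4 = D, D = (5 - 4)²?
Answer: 30*I*√5 ≈ 67.082*I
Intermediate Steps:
U(X) = -X/6
D = 1 (D = 1² = 1)
d = 15 (d = 12 + 3*1 = 12 + 3 = 15)
N = ⅔ (N = (5 - 1)*(-⅙*(-1)) = 4*(⅙) = ⅔ ≈ 0.66667)
s(B) = 2*√B/3
d*s(-45) = 15*(2*√(-45)/3) = 15*(2*(3*I*√5)/3) = 15*(2*I*√5) = 30*I*√5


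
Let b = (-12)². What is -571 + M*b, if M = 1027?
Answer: 147317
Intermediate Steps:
b = 144
-571 + M*b = -571 + 1027*144 = -571 + 147888 = 147317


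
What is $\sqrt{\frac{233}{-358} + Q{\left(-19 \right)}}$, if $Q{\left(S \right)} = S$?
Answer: $\frac{i \sqrt{2518530}}{358} \approx 4.4329 i$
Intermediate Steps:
$\sqrt{\frac{233}{-358} + Q{\left(-19 \right)}} = \sqrt{\frac{233}{-358} - 19} = \sqrt{233 \left(- \frac{1}{358}\right) - 19} = \sqrt{- \frac{233}{358} - 19} = \sqrt{- \frac{7035}{358}} = \frac{i \sqrt{2518530}}{358}$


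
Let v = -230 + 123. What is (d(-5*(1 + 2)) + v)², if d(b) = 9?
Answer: 9604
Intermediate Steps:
v = -107
(d(-5*(1 + 2)) + v)² = (9 - 107)² = (-98)² = 9604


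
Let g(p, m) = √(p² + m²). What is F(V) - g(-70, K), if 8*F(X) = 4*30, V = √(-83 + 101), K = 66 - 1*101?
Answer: 15 - 35*√5 ≈ -63.262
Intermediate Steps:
K = -35 (K = 66 - 101 = -35)
V = 3*√2 (V = √18 = 3*√2 ≈ 4.2426)
F(X) = 15 (F(X) = (4*30)/8 = (⅛)*120 = 15)
g(p, m) = √(m² + p²)
F(V) - g(-70, K) = 15 - √((-35)² + (-70)²) = 15 - √(1225 + 4900) = 15 - √6125 = 15 - 35*√5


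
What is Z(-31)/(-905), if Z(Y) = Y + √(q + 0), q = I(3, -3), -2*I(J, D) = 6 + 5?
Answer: 31/905 - I*√22/1810 ≈ 0.034254 - 0.0025914*I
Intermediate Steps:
I(J, D) = -11/2 (I(J, D) = -(6 + 5)/2 = -½*11 = -11/2)
q = -11/2 ≈ -5.5000
Z(Y) = Y + I*√22/2 (Z(Y) = Y + √(-11/2 + 0) = Y + √(-11/2) = Y + I*√22/2)
Z(-31)/(-905) = (-31 + I*√22/2)/(-905) = (-31 + I*√22/2)*(-1/905) = 31/905 - I*√22/1810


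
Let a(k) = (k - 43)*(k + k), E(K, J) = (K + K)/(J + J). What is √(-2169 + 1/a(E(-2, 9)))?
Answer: 3*I*√145869943/778 ≈ 46.572*I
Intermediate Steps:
E(K, J) = K/J (E(K, J) = (2*K)/((2*J)) = (2*K)*(1/(2*J)) = K/J)
a(k) = 2*k*(-43 + k) (a(k) = (-43 + k)*(2*k) = 2*k*(-43 + k))
√(-2169 + 1/a(E(-2, 9))) = √(-2169 + 1/(2*(-2/9)*(-43 - 2/9))) = √(-2169 + 1/(2*(-2/9)*(-389/9))) = √(-2169 + 1/(1556/81)) = √(-2169 + 81/1556) = √(-3374883/1556) = 3*I*√145869943/778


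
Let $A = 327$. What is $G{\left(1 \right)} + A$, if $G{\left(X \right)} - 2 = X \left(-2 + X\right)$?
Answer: $328$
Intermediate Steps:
$G{\left(X \right)} = 2 + X \left(-2 + X\right)$
$G{\left(1 \right)} + A = \left(2 + 1^{2} - 2\right) + 327 = \left(2 + 1 - 2\right) + 327 = 1 + 327 = 328$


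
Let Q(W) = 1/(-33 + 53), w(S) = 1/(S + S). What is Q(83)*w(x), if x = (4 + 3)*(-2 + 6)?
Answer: 1/1120 ≈ 0.00089286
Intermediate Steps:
x = 28 (x = 7*4 = 28)
w(S) = 1/(2*S)
Q(W) = 1/20
Q(83)*w(x) = ((1/2)/28)/20 = ((1/2)*(1/28))/20 = (1/20)*(1/56) = 1/1120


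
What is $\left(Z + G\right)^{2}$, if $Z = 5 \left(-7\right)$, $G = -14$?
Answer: $2401$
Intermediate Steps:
$Z = -35$
$\left(Z + G\right)^{2} = \left(-35 - 14\right)^{2} = \left(-49\right)^{2} = 2401$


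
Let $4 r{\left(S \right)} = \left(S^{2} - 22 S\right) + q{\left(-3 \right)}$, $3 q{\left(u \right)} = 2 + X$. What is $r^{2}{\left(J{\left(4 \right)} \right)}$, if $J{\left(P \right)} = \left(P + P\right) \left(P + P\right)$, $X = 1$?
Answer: $\frac{7230721}{16} \approx 4.5192 \cdot 10^{5}$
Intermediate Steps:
$q{\left(u \right)} = 1$ ($q{\left(u \right)} = \frac{2 + 1}{3} = \frac{1}{3} \cdot 3 = 1$)
$J{\left(P \right)} = 4 P^{2}$ ($J{\left(P \right)} = 2 P 2 P = 4 P^{2}$)
$r{\left(S \right)} = \frac{1}{4} - \frac{11 S}{2} + \frac{S^{2}}{4}$ ($r{\left(S \right)} = \frac{\left(S^{2} - 22 S\right) + 1}{4} = \frac{1 + S^{2} - 22 S}{4} = \frac{1}{4} - \frac{11 S}{2} + \frac{S^{2}}{4}$)
$r^{2}{\left(J{\left(4 \right)} \right)} = \left(\frac{1}{4} - \frac{11 \cdot 4 \cdot 4^{2}}{2} + \frac{\left(4 \cdot 4^{2}\right)^{2}}{4}\right)^{2} = \left(\frac{1}{4} - \frac{11 \cdot 4 \cdot 16}{2} + \frac{\left(4 \cdot 16\right)^{2}}{4}\right)^{2} = \left(\frac{1}{4} - 352 + \frac{64^{2}}{4}\right)^{2} = \left(\frac{1}{4} - 352 + \frac{1}{4} \cdot 4096\right)^{2} = \left(\frac{1}{4} - 352 + 1024\right)^{2} = \left(\frac{2689}{4}\right)^{2} = \frac{7230721}{16}$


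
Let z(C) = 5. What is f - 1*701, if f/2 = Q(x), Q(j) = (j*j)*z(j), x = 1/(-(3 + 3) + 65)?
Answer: -2440171/3481 ≈ -701.00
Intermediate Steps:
x = 1/59 (x = 1/(-1*6 + 65) = 1/(-6 + 65) = 1/59 ≈ 0.016949)
Q(j) = 5*j² (Q(j) = (j*j)*5 = j²*5 = 5*j²)
f = 10/3481 (f = 2*(5*(1/59)²) = 2*(5*(1/3481)) = 2*(5/3481) = 10/3481 ≈ 0.0028727)
f - 1*701 = 10/3481 - 1*701 = 10/3481 - 701 = -2440171/3481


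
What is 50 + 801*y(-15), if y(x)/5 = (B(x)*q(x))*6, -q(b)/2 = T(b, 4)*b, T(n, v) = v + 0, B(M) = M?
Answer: -43253950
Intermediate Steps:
T(n, v) = v
q(b) = -8*b
y(x) = -240*x² (y(x) = 5*((x*(-8*x))*6) = 5*(-8*x²*6) = 5*(-48*x²) = -240*x²)
50 + 801*y(-15) = 50 + 801*(-240*(-15)²) = 50 + 801*(-240*225) = 50 + 801*(-54000) = 50 - 43254000 = -43253950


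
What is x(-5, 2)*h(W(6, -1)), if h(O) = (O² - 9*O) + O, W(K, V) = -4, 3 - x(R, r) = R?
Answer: 384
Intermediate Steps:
x(R, r) = 3 - R
h(O) = O² - 8*O
x(-5, 2)*h(W(6, -1)) = (3 - 1*(-5))*(-4*(-8 - 4)) = (3 + 5)*(-4*(-12)) = 8*48 = 384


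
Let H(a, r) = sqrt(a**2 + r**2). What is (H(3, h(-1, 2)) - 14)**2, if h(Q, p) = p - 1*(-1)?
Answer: 214 - 84*sqrt(2) ≈ 95.206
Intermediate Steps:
h(Q, p) = 1 + p (h(Q, p) = p + 1 = 1 + p)
(H(3, h(-1, 2)) - 14)**2 = (sqrt(3**2 + (1 + 2)**2) - 14)**2 = (sqrt(9 + 3**2) - 14)**2 = (sqrt(9 + 9) - 14)**2 = (sqrt(18) - 14)**2 = (3*sqrt(2) - 14)**2 = (-14 + 3*sqrt(2))**2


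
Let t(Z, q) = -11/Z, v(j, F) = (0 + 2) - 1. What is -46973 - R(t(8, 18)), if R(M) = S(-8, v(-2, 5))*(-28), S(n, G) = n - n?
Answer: -46973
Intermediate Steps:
v(j, F) = 1 (v(j, F) = 2 - 1 = 1)
S(n, G) = 0
R(M) = 0 (R(M) = 0*(-28) = 0)
-46973 - R(t(8, 18)) = -46973 - 1*0 = -46973 + 0 = -46973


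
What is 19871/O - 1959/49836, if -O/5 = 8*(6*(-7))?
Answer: 82250003/6977040 ≈ 11.789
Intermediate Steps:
O = 1680 (O = -40*6*(-7) = -40*(-42) = -5*(-336) = 1680)
19871/O - 1959/49836 = 19871/1680 - 1959/49836 = 19871*(1/1680) - 1959*1/49836 = 19871/1680 - 653/16612 = 82250003/6977040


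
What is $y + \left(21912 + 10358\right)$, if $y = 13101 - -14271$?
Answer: $59642$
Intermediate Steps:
$y = 27372$ ($y = 13101 + 14271 = 27372$)
$y + \left(21912 + 10358\right) = 27372 + \left(21912 + 10358\right) = 27372 + 32270 = 59642$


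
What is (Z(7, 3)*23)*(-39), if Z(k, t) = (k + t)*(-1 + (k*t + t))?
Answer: -206310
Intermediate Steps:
Z(k, t) = (k + t)*(-1 + t + k*t) (Z(k, t) = (k + t)*(-1 + (t + k*t)) = (k + t)*(-1 + t + k*t))
(Z(7, 3)*23)*(-39) = ((3² - 1*7 - 1*3 + 7*3 + 7*3² + 3*7²)*23)*(-39) = ((9 - 7 - 3 + 21 + 7*9 + 3*49)*23)*(-39) = ((9 - 7 - 3 + 21 + 63 + 147)*23)*(-39) = (230*23)*(-39) = 5290*(-39) = -206310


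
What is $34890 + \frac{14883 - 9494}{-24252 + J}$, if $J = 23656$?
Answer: $\frac{20789051}{596} \approx 34881.0$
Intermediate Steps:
$34890 + \frac{14883 - 9494}{-24252 + J} = 34890 + \frac{14883 - 9494}{-24252 + 23656} = 34890 + \frac{5389}{-596} = 34890 + 5389 \left(- \frac{1}{596}\right) = 34890 - \frac{5389}{596} = \frac{20789051}{596}$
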